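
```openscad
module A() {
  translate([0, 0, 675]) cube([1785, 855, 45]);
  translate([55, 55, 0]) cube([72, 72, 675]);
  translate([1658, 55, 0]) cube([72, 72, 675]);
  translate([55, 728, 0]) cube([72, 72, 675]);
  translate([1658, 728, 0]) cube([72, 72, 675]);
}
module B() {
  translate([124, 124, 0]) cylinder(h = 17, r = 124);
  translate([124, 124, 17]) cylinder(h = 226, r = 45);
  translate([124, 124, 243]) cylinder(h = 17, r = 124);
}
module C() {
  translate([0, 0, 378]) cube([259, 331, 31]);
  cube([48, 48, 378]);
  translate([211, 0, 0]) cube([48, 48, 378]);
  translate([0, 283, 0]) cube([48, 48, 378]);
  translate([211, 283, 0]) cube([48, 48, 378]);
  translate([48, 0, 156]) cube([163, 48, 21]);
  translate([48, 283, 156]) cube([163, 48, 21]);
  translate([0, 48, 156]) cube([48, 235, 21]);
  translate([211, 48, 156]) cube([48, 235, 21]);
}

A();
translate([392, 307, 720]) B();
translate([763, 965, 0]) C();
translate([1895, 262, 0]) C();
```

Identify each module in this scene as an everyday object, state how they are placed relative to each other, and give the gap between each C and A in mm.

Each stool's nearest face is 110 mm from the table's bounding box.

A is a table. B is a spool. C is a stool. The spool is on top of the table. Two stools sit around the table at the +y, +x sides. The gap between each stool and the table is 110 mm.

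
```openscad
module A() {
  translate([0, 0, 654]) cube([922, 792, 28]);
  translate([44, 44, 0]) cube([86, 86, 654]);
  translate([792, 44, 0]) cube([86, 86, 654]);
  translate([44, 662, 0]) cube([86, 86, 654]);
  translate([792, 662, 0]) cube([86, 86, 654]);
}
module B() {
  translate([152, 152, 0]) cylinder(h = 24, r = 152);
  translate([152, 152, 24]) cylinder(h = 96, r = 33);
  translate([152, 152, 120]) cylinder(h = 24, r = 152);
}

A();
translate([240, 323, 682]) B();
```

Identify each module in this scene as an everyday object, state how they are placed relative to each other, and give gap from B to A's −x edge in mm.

The spool's min-x is at 240; the table's min-x is 0; gap = 240 mm.

A is a table. B is a spool. The spool is on top of the table. The gap from the spool to the table's −x edge is 240 mm.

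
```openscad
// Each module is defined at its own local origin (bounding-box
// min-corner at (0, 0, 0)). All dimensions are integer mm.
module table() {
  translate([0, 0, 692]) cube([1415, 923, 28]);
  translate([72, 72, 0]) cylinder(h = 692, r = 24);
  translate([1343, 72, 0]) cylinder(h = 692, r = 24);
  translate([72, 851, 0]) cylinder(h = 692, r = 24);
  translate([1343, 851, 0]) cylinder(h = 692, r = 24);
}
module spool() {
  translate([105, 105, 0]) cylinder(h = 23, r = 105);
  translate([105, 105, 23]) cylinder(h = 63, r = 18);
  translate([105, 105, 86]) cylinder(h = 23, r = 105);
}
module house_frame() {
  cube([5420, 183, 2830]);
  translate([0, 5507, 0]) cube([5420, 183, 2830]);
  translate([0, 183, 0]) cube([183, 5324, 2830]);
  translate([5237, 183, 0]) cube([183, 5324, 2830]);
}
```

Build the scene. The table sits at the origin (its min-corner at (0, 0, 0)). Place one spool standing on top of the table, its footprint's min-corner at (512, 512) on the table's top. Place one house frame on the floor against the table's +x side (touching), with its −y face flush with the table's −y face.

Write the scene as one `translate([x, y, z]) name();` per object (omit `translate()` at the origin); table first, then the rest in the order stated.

table();
translate([512, 512, 720]) spool();
translate([1415, 0, 0]) house_frame();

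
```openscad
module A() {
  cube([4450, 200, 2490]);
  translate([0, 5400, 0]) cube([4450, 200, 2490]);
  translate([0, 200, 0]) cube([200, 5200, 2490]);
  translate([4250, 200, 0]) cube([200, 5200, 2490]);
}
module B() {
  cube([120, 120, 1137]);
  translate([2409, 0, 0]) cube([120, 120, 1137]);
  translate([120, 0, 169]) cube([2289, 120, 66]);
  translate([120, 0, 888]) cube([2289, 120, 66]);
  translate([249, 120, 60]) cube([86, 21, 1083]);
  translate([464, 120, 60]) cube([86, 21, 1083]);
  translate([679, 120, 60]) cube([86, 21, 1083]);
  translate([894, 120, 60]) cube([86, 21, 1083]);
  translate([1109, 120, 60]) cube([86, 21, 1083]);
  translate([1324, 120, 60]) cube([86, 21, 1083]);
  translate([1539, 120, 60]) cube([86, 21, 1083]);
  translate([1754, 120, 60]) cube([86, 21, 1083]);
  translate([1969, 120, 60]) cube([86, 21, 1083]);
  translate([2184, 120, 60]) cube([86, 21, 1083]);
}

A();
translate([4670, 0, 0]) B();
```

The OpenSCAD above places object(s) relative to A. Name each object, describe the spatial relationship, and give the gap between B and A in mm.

The fence section's nearest face is 220 mm from the house frame's +x face.

A is a house frame. B is a fence section. The fence section is on the floor beside the house frame on its +x side. The gap between the fence section and the house frame is 220 mm.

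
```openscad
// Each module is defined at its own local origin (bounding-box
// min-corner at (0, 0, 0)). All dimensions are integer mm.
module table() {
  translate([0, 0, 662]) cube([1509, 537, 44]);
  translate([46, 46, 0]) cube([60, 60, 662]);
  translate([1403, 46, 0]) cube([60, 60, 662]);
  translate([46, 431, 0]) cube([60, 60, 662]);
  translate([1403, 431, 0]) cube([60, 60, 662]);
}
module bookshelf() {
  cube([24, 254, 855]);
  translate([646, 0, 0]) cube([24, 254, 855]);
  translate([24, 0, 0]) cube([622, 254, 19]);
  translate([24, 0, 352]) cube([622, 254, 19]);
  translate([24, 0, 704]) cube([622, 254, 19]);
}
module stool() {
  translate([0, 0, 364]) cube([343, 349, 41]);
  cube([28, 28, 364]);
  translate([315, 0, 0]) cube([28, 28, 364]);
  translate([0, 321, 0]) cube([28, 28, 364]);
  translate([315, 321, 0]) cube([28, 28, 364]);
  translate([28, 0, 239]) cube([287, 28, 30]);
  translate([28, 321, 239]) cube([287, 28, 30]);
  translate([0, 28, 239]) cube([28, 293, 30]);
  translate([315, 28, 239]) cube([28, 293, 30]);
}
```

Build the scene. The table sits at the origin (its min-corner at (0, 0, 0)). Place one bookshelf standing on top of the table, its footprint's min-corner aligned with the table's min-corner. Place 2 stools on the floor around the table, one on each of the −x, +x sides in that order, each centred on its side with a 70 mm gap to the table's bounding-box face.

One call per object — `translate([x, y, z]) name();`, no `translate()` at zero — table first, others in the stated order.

table();
translate([0, 0, 706]) bookshelf();
translate([-413, 94, 0]) stool();
translate([1579, 94, 0]) stool();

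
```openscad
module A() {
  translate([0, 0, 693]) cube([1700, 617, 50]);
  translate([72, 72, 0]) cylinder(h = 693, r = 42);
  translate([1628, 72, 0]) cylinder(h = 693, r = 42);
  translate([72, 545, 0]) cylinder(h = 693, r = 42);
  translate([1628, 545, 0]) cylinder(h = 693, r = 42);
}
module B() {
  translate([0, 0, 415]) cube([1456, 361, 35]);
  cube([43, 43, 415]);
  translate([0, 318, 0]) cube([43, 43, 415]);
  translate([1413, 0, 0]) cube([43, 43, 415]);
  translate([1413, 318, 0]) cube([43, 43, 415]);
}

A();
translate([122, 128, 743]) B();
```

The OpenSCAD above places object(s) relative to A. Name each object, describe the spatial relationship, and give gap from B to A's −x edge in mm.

The bench's min-x is at 122; the table's min-x is 0; gap = 122 mm.

A is a table. B is a bench. The bench is on top of the table, centred. The gap from the bench to the table's −x edge is 122 mm.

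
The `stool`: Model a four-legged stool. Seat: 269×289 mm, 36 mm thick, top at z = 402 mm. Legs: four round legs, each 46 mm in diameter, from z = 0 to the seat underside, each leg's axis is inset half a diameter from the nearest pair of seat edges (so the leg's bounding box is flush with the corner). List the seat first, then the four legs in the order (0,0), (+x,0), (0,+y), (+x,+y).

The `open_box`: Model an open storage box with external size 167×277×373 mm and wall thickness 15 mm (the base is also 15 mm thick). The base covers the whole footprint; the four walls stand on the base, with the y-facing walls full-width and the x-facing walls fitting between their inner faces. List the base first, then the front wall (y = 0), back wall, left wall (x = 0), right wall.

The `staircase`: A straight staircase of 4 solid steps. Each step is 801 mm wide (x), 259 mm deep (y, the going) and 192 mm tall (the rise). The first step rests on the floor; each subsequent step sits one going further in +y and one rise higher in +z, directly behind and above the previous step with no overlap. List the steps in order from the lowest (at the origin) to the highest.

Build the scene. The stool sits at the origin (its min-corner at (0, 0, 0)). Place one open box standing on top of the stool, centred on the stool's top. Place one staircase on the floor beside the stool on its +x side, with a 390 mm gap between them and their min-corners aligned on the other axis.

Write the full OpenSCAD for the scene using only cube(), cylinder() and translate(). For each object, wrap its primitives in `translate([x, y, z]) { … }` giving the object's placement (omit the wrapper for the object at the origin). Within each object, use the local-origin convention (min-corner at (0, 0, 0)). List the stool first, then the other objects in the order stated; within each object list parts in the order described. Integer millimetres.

translate([0, 0, 366]) cube([269, 289, 36]);
translate([23, 23, 0]) cylinder(h = 366, r = 23);
translate([246, 23, 0]) cylinder(h = 366, r = 23);
translate([23, 266, 0]) cylinder(h = 366, r = 23);
translate([246, 266, 0]) cylinder(h = 366, r = 23);
translate([51, 6, 402]) {
  cube([167, 277, 15]);
  translate([0, 0, 15]) cube([167, 15, 358]);
  translate([0, 262, 15]) cube([167, 15, 358]);
  translate([0, 15, 15]) cube([15, 247, 358]);
  translate([152, 15, 15]) cube([15, 247, 358]);
}
translate([659, 0, 0]) {
  cube([801, 259, 192]);
  translate([0, 259, 192]) cube([801, 259, 192]);
  translate([0, 518, 384]) cube([801, 259, 192]);
  translate([0, 777, 576]) cube([801, 259, 192]);
}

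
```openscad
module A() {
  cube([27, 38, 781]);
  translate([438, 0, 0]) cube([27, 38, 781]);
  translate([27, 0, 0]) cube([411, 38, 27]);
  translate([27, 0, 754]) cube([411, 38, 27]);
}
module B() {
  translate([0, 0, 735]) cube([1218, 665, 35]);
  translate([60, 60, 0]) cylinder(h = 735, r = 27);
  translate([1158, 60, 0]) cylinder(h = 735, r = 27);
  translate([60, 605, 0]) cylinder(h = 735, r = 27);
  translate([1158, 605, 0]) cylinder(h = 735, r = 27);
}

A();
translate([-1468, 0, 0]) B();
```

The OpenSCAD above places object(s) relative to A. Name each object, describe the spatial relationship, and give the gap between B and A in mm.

The table's nearest face is 250 mm from the picture frame's −x face.

A is a picture frame. B is a table. The table is on the floor beside the picture frame on its −x side. The gap between the table and the picture frame is 250 mm.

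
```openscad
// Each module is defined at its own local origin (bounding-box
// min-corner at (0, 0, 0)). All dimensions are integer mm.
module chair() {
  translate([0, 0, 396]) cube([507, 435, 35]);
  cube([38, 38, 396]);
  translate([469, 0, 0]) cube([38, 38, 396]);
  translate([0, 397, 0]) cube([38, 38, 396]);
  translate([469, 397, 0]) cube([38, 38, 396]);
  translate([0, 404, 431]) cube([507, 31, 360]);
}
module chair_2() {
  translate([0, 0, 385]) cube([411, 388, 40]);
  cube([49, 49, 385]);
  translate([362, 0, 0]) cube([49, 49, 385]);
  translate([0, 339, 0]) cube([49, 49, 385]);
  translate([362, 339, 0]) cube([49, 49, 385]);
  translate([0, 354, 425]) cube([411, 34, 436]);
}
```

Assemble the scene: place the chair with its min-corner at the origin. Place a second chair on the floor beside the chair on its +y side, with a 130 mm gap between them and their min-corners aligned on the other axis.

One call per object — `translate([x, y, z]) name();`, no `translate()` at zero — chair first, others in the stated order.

chair();
translate([0, 565, 0]) chair_2();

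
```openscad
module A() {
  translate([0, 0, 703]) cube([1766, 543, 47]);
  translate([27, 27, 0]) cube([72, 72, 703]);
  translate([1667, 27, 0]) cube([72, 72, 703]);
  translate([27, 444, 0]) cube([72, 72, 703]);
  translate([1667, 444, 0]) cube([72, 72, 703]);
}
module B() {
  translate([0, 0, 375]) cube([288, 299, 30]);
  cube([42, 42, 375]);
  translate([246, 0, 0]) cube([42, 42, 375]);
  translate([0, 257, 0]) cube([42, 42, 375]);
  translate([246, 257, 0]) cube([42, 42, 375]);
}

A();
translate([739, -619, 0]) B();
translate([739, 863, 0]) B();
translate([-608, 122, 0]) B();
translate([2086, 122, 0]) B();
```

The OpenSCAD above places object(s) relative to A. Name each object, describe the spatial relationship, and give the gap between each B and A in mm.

Each stool's nearest face is 320 mm from the table's bounding box.

A is a table. B is a stool. Four stools sit around the table at the −y, +y, −x, +x sides. The gap between each stool and the table is 320 mm.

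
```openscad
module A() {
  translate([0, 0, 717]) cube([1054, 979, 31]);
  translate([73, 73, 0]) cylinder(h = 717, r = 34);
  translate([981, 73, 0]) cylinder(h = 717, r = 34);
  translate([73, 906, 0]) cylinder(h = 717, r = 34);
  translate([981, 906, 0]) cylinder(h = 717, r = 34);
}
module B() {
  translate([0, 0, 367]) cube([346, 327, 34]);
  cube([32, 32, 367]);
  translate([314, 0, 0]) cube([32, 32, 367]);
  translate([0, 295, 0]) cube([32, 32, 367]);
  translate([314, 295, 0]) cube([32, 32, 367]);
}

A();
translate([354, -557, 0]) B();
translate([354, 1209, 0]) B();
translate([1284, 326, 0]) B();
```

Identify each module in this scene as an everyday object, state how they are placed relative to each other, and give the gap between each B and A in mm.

A is a table. B is a stool. Three stools sit around the table at the −y, +y, +x sides. The gap between each stool and the table is 230 mm.

Each stool's nearest face is 230 mm from the table's bounding box.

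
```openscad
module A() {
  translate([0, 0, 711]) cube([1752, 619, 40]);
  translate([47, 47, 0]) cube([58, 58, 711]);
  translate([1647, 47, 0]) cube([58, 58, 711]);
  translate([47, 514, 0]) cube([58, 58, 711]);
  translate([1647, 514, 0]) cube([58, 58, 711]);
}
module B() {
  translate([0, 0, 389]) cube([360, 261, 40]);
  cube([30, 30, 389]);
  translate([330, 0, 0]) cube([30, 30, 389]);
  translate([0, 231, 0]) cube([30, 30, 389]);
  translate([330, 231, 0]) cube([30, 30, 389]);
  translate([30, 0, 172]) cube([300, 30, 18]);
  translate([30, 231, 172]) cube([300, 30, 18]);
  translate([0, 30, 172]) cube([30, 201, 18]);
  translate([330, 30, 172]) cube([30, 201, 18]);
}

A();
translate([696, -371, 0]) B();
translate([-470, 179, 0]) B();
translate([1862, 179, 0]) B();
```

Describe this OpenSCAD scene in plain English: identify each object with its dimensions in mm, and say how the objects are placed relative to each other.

A is a table with a 1752×619 mm rectangular top, 40 mm thick, top surface at z = 751 mm, supported by four 58×58 mm square legs, each inset 47 mm from the nearest pair of top edges, running from the floor.

B is a simple wooden stool: a rectangular seat 360 mm (x) by 261 mm (y), 40 mm thick, top face at z = 429 mm, on four square legs, each 30×30 mm in cross-section. The legs rest on z = 0, each flush with a corner of the seat. Four stretchers, 30 mm wide and 18 mm tall, connect adjacent legs with their undersides at z = 172 mm, each running between the inner faces of the legs it joins and aligned with the legs' outer faces on the other axis.

Three stools sit around the table at the −y, −x, +x sides.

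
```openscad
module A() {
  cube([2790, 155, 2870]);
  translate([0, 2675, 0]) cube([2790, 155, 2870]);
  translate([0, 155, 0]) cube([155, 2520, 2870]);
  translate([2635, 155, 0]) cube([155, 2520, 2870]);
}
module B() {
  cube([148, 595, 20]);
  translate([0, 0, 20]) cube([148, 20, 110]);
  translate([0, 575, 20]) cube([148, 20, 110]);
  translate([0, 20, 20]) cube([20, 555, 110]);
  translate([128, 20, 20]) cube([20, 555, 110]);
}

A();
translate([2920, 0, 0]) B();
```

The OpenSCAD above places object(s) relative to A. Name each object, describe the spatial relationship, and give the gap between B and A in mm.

A is a house frame. B is an open box. The open box is on the floor beside the house frame on its +x side. The gap between the open box and the house frame is 130 mm.

The open box's nearest face is 130 mm from the house frame's +x face.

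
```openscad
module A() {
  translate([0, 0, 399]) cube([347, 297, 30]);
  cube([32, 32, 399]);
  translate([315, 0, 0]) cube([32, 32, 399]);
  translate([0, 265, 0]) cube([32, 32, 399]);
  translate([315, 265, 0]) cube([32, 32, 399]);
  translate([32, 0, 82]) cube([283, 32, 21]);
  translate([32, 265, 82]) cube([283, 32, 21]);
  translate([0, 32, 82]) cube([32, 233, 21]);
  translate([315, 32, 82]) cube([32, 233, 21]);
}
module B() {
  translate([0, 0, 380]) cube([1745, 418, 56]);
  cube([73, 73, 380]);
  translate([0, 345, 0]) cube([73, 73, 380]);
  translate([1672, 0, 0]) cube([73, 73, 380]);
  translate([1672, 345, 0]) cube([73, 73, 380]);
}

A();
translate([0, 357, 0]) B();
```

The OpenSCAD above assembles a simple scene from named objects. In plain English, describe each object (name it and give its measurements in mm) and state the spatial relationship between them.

A is a simple wooden stool: a rectangular seat 347 mm (x) by 297 mm (y), 30 mm thick, top face at z = 429 mm, on four square legs, each 32×32 mm in cross-section. The legs rest on z = 0, each flush with a corner of the seat. Four stretchers, 32 mm wide and 21 mm tall, connect adjacent legs with their undersides at z = 82 mm, each running between the inner faces of the legs it joins and aligned with the legs' outer faces on the other axis.

B is a long wooden bench with a 1745 mm (x) × 418 mm (y) seat, 56 mm thick, its top surface 436 mm above the floor. Four 73 mm square legs at the seat corners, flush with the edges, run from z = 0 to the seat underside.

The bench is on the floor beside the stool on its +y side.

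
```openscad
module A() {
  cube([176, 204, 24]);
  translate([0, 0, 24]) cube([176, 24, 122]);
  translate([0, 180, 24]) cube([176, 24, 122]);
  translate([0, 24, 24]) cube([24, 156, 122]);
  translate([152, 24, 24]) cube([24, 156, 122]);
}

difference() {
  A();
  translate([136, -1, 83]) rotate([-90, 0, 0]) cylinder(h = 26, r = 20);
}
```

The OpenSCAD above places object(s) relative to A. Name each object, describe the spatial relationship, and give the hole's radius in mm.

The subtracted cylinder has r = 20 mm.

A is an open box. The open box has a circular hole through its front wall. The hole's radius is 20 mm.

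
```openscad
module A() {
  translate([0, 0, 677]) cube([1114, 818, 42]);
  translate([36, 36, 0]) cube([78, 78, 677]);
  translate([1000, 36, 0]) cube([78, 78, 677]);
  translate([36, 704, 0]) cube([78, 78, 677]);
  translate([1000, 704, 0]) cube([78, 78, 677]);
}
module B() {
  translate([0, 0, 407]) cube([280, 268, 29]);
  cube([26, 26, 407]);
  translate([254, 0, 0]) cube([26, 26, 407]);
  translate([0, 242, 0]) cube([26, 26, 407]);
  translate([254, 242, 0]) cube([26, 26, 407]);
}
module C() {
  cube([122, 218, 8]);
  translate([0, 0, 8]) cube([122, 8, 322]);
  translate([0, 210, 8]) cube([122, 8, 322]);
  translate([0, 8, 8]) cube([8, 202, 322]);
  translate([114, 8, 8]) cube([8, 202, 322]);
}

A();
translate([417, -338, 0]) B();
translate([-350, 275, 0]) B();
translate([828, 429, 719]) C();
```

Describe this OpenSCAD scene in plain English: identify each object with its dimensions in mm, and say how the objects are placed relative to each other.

A is a table: top 1114 mm (x) × 818 mm (y), 42 mm thick, upper face at z = 719 mm, on four 78×78 mm square legs, each inset 36 mm from the nearest pair of top edges, running from z = 0 to the bottom of the top.

B is a four-legged stool. The seat is a 280×268×29 mm slab whose top surface is at z = 436 mm; four square legs, each 26×26 mm in cross-section, run from the floor (z = 0) to the underside of the seat, each flush with a corner of the seat.

C is an open-topped rectangular box: outside dimensions 122×218×330 mm, with a uniform wall and base thickness of 8 mm. The base is a full 122×218 slab on the floor; four walls sit on top of the base. The front and back walls (the −y and +y sides) span the full width; the two side walls fit between them.

Two stools sit around the table at the −y, −x sides. The open box is on top of the table.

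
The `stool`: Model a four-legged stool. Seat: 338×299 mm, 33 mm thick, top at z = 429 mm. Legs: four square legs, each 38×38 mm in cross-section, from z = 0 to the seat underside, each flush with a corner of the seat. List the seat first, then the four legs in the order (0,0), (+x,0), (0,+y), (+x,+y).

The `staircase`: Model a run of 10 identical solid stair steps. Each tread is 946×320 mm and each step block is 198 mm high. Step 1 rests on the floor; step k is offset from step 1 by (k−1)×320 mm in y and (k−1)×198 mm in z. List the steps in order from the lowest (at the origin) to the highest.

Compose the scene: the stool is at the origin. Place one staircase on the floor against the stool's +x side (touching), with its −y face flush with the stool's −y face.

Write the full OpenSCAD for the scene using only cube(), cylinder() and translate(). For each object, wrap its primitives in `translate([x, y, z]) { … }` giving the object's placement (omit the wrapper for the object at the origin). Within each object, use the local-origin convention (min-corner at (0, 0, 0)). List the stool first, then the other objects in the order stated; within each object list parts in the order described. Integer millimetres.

translate([0, 0, 396]) cube([338, 299, 33]);
cube([38, 38, 396]);
translate([300, 0, 0]) cube([38, 38, 396]);
translate([0, 261, 0]) cube([38, 38, 396]);
translate([300, 261, 0]) cube([38, 38, 396]);
translate([338, 0, 0]) {
  cube([946, 320, 198]);
  translate([0, 320, 198]) cube([946, 320, 198]);
  translate([0, 640, 396]) cube([946, 320, 198]);
  translate([0, 960, 594]) cube([946, 320, 198]);
  translate([0, 1280, 792]) cube([946, 320, 198]);
  translate([0, 1600, 990]) cube([946, 320, 198]);
  translate([0, 1920, 1188]) cube([946, 320, 198]);
  translate([0, 2240, 1386]) cube([946, 320, 198]);
  translate([0, 2560, 1584]) cube([946, 320, 198]);
  translate([0, 2880, 1782]) cube([946, 320, 198]);
}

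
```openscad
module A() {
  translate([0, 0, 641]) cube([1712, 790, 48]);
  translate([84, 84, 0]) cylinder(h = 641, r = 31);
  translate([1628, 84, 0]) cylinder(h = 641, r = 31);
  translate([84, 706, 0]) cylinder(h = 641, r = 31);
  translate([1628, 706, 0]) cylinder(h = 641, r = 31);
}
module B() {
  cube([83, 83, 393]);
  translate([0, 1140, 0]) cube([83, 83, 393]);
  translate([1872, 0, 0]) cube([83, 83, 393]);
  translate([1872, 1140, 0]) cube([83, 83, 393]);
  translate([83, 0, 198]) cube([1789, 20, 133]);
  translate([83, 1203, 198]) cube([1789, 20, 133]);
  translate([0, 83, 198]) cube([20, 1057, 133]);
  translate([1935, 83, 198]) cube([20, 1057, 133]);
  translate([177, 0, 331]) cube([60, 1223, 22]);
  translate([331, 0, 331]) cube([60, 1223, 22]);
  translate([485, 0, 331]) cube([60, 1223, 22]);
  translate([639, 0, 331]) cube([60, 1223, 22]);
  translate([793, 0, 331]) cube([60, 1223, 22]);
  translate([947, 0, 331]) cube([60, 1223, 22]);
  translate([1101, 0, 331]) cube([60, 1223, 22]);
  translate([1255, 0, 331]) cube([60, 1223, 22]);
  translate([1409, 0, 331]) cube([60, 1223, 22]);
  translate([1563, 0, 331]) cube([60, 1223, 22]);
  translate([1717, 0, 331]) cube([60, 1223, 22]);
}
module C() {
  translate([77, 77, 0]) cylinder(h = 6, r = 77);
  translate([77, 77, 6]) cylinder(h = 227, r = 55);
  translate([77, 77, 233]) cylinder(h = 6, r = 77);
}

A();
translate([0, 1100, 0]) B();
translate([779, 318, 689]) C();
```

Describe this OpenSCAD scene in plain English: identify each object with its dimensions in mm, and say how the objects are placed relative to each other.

A is a table: top 1712 mm (x) × 790 mm (y), 48 mm thick, upper face at z = 689 mm, on four round legs of 62 mm diameter, each leg's bounding box inset 53 mm from the nearest pair of top edges, running from z = 0 to the bottom of the top.

B is a bed frame 1955 mm long (x) by 1223 mm wide (y). Four 83×83 mm corner posts, 393 mm tall, at the corners of the footprint. Four rails of 20 mm thickness and 133 mm height run between adjacent posts with their undersides at z = 198 mm, their outer faces flush with the outside of the frame (the two x-running rails run between the posts' inner faces; the two y-running rails run between the posts' inner faces). 11 slats, each 60 mm wide (x) and 22 mm thick, lie across the top of the two x-running rails, running the full 1223 mm width of the frame in y; the slats are evenly spaced along x between the inner faces of the end posts with equal gaps (rounded down to the nearest mm) at the −x end and between each pair — any rounding remainder accumulates at the +x end.

C is a spool: two coaxial disc flanges of radius 77 mm and thickness 6 mm, joined by a core cylinder of radius 55 mm and height 227 mm. The lower flange rests on z = 0 and the three cylinders share a vertical axis.

The bed frame is on the floor beside the table on its +y side. The spool is on top of the table, centred.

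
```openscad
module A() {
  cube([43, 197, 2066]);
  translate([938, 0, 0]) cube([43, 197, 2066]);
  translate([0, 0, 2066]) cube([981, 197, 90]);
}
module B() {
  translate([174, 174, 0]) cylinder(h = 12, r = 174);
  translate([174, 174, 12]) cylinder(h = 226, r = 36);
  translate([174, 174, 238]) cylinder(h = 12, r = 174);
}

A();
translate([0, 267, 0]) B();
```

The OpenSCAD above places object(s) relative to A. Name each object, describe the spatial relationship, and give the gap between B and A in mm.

A is a door frame. B is a spool. The spool is on the floor beside the door frame on its +y side. The gap between the spool and the door frame is 70 mm.

The spool's nearest face is 70 mm from the door frame's +y face.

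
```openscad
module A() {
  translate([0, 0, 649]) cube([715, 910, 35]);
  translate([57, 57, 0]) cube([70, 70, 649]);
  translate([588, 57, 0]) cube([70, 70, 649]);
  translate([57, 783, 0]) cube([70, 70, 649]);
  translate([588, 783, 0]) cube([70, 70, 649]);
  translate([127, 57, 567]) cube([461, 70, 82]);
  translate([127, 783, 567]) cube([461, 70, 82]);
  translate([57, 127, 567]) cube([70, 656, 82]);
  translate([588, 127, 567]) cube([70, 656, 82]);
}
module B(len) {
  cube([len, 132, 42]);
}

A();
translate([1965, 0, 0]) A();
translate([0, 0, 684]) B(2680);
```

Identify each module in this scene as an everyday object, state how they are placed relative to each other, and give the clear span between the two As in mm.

A is a table. B is a beam. A beam spans the tops of two tables. The clear span between the two tables is 1250 mm.

Second table starts at x = 1965; first ends at x = 715; clear span = 1965 − 715 = 1250 mm.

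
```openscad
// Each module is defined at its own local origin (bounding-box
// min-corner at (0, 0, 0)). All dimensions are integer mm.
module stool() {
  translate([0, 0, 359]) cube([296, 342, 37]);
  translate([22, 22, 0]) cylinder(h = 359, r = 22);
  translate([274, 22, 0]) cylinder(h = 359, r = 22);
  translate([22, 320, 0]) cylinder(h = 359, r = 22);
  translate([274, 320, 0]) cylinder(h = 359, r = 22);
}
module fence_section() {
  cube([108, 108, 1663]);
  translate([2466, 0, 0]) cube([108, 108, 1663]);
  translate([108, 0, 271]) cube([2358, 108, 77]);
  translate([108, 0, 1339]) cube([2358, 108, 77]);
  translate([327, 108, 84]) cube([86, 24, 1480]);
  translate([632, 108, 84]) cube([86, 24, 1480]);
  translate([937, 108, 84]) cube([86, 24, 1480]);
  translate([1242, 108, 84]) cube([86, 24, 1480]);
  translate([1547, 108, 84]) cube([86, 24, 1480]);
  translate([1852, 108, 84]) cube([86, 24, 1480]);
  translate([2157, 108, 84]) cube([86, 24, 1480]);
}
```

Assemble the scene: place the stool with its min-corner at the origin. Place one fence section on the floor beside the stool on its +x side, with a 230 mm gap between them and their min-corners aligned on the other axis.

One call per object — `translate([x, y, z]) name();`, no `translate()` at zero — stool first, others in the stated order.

stool();
translate([526, 0, 0]) fence_section();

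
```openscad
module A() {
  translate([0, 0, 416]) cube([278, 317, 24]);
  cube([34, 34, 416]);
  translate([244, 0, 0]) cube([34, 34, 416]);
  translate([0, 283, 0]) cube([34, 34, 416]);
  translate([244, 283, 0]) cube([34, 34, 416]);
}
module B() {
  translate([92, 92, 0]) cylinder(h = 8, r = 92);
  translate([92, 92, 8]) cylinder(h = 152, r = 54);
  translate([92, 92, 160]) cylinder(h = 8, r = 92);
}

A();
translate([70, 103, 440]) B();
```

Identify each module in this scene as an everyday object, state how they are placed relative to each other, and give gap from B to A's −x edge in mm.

The spool's min-x is at 70; the stool's min-x is 0; gap = 70 mm.

A is a stool. B is a spool. The spool is on top of the stool. The gap from the spool to the stool's −x edge is 70 mm.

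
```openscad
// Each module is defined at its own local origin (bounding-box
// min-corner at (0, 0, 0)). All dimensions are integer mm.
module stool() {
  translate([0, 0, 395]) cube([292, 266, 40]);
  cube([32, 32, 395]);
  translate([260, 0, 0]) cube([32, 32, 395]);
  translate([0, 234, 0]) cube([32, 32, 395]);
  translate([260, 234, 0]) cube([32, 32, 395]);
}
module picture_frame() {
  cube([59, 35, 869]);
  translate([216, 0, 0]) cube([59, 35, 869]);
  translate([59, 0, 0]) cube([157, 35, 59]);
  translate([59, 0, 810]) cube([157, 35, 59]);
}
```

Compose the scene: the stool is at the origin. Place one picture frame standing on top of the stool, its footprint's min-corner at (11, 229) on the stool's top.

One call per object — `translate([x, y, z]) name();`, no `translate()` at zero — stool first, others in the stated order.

stool();
translate([11, 229, 435]) picture_frame();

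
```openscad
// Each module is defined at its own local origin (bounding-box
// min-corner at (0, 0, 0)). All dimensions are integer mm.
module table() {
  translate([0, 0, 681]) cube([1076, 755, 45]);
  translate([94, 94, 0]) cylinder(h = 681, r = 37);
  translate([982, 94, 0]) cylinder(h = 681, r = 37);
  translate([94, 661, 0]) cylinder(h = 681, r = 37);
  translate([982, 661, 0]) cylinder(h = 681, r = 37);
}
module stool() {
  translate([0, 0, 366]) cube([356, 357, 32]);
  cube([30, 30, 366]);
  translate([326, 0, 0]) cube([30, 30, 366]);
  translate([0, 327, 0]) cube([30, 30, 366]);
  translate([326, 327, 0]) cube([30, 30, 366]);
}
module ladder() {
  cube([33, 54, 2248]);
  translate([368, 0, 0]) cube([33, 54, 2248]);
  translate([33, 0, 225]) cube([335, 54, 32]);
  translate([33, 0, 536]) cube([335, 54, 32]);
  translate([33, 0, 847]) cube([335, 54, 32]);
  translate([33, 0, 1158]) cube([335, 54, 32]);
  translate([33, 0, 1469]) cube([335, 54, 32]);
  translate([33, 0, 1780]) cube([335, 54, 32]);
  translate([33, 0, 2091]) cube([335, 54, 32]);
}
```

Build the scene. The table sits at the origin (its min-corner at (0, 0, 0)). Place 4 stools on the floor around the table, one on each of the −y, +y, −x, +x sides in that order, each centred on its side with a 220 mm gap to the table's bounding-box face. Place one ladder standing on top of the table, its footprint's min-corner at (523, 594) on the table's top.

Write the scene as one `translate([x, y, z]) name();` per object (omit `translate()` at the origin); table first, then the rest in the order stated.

table();
translate([360, -577, 0]) stool();
translate([360, 975, 0]) stool();
translate([-576, 199, 0]) stool();
translate([1296, 199, 0]) stool();
translate([523, 594, 726]) ladder();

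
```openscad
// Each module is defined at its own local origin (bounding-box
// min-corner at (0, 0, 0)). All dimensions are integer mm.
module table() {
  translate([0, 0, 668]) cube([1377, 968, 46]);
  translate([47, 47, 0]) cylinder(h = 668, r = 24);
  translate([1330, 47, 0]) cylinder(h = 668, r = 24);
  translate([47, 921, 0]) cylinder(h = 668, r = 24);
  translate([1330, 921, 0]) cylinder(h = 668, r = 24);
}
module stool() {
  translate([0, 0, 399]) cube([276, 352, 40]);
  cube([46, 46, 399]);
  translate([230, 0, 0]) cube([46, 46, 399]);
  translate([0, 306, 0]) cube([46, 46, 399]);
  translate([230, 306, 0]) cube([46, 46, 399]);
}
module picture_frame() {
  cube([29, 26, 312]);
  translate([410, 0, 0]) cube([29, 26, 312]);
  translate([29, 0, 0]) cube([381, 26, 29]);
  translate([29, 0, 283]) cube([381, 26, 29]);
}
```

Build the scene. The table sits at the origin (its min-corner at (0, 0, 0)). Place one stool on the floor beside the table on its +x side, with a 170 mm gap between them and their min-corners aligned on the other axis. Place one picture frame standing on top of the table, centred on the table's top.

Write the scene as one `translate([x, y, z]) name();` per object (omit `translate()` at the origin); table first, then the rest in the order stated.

table();
translate([1547, 0, 0]) stool();
translate([469, 471, 714]) picture_frame();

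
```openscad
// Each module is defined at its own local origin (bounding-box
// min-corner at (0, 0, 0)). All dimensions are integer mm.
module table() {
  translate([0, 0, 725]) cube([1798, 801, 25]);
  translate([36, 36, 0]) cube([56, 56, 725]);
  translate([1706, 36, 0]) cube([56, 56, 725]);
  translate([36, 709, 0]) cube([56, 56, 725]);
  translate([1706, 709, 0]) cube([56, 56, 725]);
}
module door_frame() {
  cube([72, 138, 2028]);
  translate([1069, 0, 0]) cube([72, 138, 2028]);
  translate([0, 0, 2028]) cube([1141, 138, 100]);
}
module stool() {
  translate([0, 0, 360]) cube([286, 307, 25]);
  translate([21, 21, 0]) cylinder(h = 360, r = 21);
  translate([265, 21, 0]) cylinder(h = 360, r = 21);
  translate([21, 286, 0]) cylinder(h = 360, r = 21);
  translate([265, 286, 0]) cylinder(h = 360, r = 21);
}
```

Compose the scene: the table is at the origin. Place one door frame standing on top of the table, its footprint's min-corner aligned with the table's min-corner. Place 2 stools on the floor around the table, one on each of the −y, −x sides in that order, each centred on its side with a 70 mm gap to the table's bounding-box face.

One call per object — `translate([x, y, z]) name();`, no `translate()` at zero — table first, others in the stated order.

table();
translate([0, 0, 750]) door_frame();
translate([756, -377, 0]) stool();
translate([-356, 247, 0]) stool();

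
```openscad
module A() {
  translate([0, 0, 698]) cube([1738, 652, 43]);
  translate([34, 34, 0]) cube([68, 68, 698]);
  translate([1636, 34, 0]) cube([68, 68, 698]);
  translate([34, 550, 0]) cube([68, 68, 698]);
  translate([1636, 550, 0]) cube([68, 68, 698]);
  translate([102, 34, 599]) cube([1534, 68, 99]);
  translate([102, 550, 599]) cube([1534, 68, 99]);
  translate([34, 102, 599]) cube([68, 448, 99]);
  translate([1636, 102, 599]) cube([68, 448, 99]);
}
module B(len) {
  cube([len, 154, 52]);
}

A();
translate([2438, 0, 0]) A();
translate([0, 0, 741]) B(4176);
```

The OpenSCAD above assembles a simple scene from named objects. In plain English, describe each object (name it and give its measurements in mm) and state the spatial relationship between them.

A is a rectangular dining table. The top is 1738×652×43 mm with its upper surface at z = 741 mm. It stands on four 68×68 mm square legs, each inset 34 mm from the nearest pair of top edges, running from the floor to the underside of the top. Four apron rails, 68 mm thick and 99 mm tall, run between adjacent legs with their top edges flush with the underside of the top and their outer faces flush with the legs' outer faces.

B is a rectangular beam 4176 mm long (x), 154 mm deep (y), 52 mm thick (z).

The beam spans the tops of two tables placed 700 mm apart, resting at z = 741 mm.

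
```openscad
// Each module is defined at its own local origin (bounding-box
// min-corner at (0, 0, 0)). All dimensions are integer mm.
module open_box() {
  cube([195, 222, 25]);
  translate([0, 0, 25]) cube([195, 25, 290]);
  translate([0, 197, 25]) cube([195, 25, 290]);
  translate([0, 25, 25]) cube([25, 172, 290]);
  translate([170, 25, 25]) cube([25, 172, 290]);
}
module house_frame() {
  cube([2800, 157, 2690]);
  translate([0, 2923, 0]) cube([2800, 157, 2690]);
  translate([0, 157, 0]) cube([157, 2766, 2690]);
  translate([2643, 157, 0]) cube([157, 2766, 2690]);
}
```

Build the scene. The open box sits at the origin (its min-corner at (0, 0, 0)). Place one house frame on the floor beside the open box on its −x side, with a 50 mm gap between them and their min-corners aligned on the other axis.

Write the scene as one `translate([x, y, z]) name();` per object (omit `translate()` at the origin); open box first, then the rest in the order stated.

open_box();
translate([-2850, 0, 0]) house_frame();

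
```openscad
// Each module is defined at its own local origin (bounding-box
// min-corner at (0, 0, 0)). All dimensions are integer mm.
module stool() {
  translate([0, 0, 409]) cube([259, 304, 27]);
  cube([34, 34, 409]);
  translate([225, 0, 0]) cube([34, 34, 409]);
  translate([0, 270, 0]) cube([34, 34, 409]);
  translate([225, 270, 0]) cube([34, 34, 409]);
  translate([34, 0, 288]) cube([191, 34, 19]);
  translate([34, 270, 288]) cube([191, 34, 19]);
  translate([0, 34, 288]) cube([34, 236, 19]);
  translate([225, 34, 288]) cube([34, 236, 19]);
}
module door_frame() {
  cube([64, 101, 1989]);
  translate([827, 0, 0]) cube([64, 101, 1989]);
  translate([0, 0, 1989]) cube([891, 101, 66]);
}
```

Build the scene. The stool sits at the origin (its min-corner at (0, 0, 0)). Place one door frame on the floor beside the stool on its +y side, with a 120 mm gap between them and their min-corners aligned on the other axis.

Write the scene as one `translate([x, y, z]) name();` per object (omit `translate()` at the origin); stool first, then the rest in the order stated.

stool();
translate([0, 424, 0]) door_frame();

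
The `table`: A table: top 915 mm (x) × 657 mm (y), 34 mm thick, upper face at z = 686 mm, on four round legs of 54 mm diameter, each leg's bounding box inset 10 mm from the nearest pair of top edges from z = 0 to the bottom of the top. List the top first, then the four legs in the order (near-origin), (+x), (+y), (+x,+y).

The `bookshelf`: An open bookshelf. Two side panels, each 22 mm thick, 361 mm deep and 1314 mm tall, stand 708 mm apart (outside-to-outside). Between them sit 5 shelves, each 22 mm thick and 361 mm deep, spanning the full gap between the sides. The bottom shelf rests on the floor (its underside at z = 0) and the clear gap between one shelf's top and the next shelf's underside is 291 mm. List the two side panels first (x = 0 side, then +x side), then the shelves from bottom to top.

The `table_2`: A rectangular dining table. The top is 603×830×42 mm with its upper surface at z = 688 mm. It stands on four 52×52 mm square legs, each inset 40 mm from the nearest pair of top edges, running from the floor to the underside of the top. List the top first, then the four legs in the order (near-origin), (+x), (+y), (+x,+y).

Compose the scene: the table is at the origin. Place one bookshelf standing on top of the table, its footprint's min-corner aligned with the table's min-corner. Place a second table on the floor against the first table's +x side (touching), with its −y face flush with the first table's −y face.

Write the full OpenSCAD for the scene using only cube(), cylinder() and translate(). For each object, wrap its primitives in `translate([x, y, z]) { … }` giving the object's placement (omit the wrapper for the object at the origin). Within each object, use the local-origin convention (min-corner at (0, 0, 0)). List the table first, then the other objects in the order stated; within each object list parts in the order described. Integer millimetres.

translate([0, 0, 652]) cube([915, 657, 34]);
translate([37, 37, 0]) cylinder(h = 652, r = 27);
translate([878, 37, 0]) cylinder(h = 652, r = 27);
translate([37, 620, 0]) cylinder(h = 652, r = 27);
translate([878, 620, 0]) cylinder(h = 652, r = 27);
translate([0, 0, 686]) {
  cube([22, 361, 1314]);
  translate([686, 0, 0]) cube([22, 361, 1314]);
  translate([22, 0, 0]) cube([664, 361, 22]);
  translate([22, 0, 313]) cube([664, 361, 22]);
  translate([22, 0, 626]) cube([664, 361, 22]);
  translate([22, 0, 939]) cube([664, 361, 22]);
  translate([22, 0, 1252]) cube([664, 361, 22]);
}
translate([915, 0, 0]) {
  translate([0, 0, 646]) cube([603, 830, 42]);
  translate([40, 40, 0]) cube([52, 52, 646]);
  translate([511, 40, 0]) cube([52, 52, 646]);
  translate([40, 738, 0]) cube([52, 52, 646]);
  translate([511, 738, 0]) cube([52, 52, 646]);
}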